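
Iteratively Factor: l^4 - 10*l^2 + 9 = (l - 1)*(l^3 + l^2 - 9*l - 9) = (l - 1)*(l + 3)*(l^2 - 2*l - 3) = (l - 1)*(l + 1)*(l + 3)*(l - 3)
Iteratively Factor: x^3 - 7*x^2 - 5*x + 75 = (x - 5)*(x^2 - 2*x - 15) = (x - 5)*(x + 3)*(x - 5)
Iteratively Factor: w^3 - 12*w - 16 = (w - 4)*(w^2 + 4*w + 4) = (w - 4)*(w + 2)*(w + 2)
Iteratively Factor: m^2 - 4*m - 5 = (m + 1)*(m - 5)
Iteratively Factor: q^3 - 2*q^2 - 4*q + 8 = (q - 2)*(q^2 - 4) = (q - 2)^2*(q + 2)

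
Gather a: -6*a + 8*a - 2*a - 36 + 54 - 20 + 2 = 0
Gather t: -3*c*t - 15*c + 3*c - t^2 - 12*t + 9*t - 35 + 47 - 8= -12*c - t^2 + t*(-3*c - 3) + 4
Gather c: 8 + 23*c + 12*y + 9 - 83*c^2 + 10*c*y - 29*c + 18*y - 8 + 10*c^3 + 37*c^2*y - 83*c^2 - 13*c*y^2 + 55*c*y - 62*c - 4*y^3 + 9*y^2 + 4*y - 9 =10*c^3 + c^2*(37*y - 166) + c*(-13*y^2 + 65*y - 68) - 4*y^3 + 9*y^2 + 34*y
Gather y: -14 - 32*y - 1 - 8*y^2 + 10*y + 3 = -8*y^2 - 22*y - 12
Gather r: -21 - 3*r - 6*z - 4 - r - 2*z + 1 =-4*r - 8*z - 24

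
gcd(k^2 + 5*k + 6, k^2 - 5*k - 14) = k + 2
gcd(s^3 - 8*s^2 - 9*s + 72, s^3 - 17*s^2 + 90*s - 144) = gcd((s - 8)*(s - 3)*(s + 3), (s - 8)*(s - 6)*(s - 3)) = s^2 - 11*s + 24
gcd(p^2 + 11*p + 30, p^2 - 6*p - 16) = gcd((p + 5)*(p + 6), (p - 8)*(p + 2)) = 1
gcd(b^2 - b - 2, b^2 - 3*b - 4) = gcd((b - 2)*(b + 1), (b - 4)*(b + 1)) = b + 1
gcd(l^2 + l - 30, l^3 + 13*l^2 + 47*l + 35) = 1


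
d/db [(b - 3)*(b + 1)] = 2*b - 2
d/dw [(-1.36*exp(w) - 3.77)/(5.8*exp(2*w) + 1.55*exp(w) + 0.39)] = (7.888*exp(2*w) + 43.732*exp(w) + 5.3131)*exp(w)/(33.64*exp(4*w) + 17.98*exp(3*w) + 6.9265*exp(2*w) + 1.209*exp(w) + 0.1521)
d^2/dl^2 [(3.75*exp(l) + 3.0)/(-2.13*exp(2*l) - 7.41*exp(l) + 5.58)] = (-17.013375*exp(4*l) + 4.74457500000005*exp(3*l) - 409.4712*exp(2*l) - 462.40335*exp(l) - 240.8049)*exp(l)/(9.663597*exp(6*l) + 100.855287*exp(5*l) + 274.915053*exp(4*l) - 121.555863*exp(3*l) - 720.199998*exp(2*l) + 692.162172*exp(l) - 173.741112)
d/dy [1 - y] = -1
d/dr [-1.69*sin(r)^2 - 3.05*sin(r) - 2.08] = -(3.38*sin(r) + 3.05)*cos(r)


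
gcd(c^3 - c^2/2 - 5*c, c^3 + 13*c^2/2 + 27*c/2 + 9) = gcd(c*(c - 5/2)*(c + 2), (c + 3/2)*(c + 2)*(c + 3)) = c + 2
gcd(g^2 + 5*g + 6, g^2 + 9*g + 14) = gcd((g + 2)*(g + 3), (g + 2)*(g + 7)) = g + 2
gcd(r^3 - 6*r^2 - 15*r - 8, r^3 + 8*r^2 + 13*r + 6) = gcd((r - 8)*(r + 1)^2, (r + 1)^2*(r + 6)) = r^2 + 2*r + 1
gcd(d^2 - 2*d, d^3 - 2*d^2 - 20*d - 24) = 1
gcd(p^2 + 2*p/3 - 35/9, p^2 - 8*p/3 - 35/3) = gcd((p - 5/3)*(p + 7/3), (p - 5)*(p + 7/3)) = p + 7/3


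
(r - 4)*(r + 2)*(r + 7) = r^3 + 5*r^2 - 22*r - 56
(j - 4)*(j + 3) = j^2 - j - 12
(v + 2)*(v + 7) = v^2 + 9*v + 14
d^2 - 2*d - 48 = (d - 8)*(d + 6)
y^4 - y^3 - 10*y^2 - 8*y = y*(y - 4)*(y + 1)*(y + 2)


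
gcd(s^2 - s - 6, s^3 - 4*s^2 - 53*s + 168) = s - 3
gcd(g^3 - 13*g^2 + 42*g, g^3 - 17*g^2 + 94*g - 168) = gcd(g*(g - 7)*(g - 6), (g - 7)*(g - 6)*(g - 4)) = g^2 - 13*g + 42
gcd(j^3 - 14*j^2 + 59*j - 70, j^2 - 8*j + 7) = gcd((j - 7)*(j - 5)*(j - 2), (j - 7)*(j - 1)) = j - 7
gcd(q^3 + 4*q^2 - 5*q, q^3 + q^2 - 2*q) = q^2 - q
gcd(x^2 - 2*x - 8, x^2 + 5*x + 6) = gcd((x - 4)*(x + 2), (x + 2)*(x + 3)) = x + 2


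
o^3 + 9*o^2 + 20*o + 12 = (o + 1)*(o + 2)*(o + 6)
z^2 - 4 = (z - 2)*(z + 2)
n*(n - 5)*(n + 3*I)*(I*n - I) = I*n^4 - 3*n^3 - 6*I*n^3 + 18*n^2 + 5*I*n^2 - 15*n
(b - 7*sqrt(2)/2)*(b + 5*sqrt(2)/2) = b^2 - sqrt(2)*b - 35/2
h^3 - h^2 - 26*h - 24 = (h - 6)*(h + 1)*(h + 4)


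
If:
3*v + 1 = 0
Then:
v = -1/3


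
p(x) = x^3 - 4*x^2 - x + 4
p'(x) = 3*x^2 - 8*x - 1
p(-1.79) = -12.76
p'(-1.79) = 22.93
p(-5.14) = -232.34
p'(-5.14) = 119.38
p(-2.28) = -26.37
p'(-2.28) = 32.84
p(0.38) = 3.10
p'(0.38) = -3.61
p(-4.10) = -128.06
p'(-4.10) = 82.23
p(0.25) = 3.52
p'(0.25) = -2.81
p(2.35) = -7.46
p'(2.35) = -3.23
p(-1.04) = -0.41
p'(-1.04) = 10.56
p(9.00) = 400.00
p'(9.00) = 170.00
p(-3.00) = -56.00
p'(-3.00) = 50.00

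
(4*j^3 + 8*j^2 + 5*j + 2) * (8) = 32*j^3 + 64*j^2 + 40*j + 16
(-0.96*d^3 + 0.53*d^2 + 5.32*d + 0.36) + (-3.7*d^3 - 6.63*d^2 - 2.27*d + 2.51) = -4.66*d^3 - 6.1*d^2 + 3.05*d + 2.87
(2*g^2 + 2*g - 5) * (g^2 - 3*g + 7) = 2*g^4 - 4*g^3 + 3*g^2 + 29*g - 35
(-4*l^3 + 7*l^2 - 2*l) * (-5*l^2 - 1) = 20*l^5 - 35*l^4 + 14*l^3 - 7*l^2 + 2*l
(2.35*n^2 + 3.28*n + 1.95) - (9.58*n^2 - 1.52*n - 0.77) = -7.23*n^2 + 4.8*n + 2.72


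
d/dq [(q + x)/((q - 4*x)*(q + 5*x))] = (-(q - 4*x)*(q + x) + (q - 4*x)*(q + 5*x) - (q + x)*(q + 5*x))/((q - 4*x)^2*(q + 5*x)^2)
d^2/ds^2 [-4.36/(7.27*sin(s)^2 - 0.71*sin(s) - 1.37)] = (-921.754576*sin(s)^4 + 67.515036*sin(s)^3 + 1206.733332*sin(s)^2 - 130.7891*sin(s) + 91.24608)/(-7.27*sin(s)^2 + 0.71*sin(s) + 1.37)^3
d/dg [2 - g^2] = -2*g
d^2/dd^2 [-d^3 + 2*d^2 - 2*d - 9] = 4 - 6*d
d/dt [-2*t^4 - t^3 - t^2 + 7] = t*(-8*t^2 - 3*t - 2)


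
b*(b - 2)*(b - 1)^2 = b^4 - 4*b^3 + 5*b^2 - 2*b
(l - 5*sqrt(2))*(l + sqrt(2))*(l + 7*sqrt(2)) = l^3 + 3*sqrt(2)*l^2 - 66*l - 70*sqrt(2)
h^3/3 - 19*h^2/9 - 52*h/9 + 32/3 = (h/3 + 1)*(h - 8)*(h - 4/3)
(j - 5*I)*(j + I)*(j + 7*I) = j^3 + 3*I*j^2 + 33*j + 35*I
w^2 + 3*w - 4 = (w - 1)*(w + 4)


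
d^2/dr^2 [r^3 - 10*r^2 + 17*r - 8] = 6*r - 20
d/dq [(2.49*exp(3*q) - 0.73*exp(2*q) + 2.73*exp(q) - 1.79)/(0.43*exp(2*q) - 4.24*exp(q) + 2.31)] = (1.0707*exp(4*q) - 21.1152*exp(3*q) + 19.177*exp(2*q) - 1.8332*exp(q) - 1.2833)*exp(q)/(0.1849*exp(4*q) - 3.6464*exp(3*q) + 19.9642*exp(2*q) - 19.5888*exp(q) + 5.3361)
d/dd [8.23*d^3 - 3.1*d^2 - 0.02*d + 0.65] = 24.69*d^2 - 6.2*d - 0.02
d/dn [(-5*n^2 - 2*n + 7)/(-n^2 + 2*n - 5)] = 4*(-3*n^2 + 16*n - 1)/(n^4 - 4*n^3 + 14*n^2 - 20*n + 25)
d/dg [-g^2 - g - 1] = -2*g - 1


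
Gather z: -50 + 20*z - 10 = 20*z - 60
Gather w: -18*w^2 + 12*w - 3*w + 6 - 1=-18*w^2 + 9*w + 5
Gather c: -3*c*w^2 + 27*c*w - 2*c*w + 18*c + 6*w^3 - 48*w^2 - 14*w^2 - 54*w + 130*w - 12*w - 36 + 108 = c*(-3*w^2 + 25*w + 18) + 6*w^3 - 62*w^2 + 64*w + 72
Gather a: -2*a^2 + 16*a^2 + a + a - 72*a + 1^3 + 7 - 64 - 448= 14*a^2 - 70*a - 504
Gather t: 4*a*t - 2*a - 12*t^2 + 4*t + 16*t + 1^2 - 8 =-2*a - 12*t^2 + t*(4*a + 20) - 7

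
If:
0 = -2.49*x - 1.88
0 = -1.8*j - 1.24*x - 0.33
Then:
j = 0.34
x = -0.76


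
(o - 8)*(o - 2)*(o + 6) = o^3 - 4*o^2 - 44*o + 96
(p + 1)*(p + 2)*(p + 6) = p^3 + 9*p^2 + 20*p + 12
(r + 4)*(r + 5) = r^2 + 9*r + 20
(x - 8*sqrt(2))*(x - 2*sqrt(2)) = x^2 - 10*sqrt(2)*x + 32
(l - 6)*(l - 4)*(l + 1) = l^3 - 9*l^2 + 14*l + 24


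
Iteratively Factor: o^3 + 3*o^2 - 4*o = (o)*(o^2 + 3*o - 4) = o*(o - 1)*(o + 4)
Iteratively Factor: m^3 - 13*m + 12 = (m - 1)*(m^2 + m - 12) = (m - 3)*(m - 1)*(m + 4)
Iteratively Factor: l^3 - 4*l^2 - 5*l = (l)*(l^2 - 4*l - 5) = l*(l + 1)*(l - 5)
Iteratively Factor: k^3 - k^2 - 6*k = (k + 2)*(k^2 - 3*k) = (k - 3)*(k + 2)*(k)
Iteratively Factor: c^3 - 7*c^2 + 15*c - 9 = (c - 1)*(c^2 - 6*c + 9) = (c - 3)*(c - 1)*(c - 3)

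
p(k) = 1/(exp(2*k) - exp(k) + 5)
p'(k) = (-2*exp(2*k) + exp(k))/(exp(2*k) - exp(k) + 5)^2 = (1 - 2*exp(k))*exp(k)/(exp(2*k) - exp(k) + 5)^2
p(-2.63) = 0.20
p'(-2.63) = 0.00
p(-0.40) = 0.21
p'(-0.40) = -0.01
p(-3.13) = 0.20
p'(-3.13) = 0.00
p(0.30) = 0.18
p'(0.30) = -0.08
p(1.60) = 0.04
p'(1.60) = -0.07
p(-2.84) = 0.20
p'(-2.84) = 0.00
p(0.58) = 0.16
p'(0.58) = -0.11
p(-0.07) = 0.20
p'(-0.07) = -0.03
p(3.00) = 0.00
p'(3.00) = -0.00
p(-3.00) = 0.20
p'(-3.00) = 0.00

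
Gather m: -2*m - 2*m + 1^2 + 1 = 2 - 4*m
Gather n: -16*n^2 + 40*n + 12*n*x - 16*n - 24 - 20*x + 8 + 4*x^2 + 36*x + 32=-16*n^2 + n*(12*x + 24) + 4*x^2 + 16*x + 16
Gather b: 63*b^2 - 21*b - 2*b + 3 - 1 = 63*b^2 - 23*b + 2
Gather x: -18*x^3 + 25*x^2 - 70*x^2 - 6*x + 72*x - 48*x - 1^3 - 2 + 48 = -18*x^3 - 45*x^2 + 18*x + 45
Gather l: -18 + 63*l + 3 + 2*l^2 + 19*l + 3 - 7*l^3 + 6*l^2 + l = -7*l^3 + 8*l^2 + 83*l - 12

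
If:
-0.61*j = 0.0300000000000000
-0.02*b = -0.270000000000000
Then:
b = 13.50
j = -0.05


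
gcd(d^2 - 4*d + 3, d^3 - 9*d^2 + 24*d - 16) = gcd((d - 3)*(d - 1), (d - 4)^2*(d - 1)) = d - 1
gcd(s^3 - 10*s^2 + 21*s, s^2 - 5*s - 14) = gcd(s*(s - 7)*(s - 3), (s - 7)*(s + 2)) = s - 7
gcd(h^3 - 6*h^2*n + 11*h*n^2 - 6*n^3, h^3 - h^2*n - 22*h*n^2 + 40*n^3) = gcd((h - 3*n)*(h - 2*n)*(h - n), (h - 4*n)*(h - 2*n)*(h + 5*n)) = h - 2*n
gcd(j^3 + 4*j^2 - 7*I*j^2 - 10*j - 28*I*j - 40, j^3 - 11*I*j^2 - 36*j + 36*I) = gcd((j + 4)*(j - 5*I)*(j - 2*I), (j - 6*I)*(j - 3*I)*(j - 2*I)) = j - 2*I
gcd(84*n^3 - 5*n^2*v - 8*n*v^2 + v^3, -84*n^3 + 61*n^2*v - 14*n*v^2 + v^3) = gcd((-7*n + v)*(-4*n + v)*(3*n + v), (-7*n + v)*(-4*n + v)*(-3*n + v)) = 28*n^2 - 11*n*v + v^2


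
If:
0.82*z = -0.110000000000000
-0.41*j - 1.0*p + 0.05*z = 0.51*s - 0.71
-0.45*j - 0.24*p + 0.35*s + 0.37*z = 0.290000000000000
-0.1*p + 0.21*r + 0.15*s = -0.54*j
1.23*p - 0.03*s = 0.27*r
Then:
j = 6.37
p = -4.88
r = -22.87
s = 5.82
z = -0.13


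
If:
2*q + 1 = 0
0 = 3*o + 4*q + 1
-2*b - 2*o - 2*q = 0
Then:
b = 1/6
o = 1/3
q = -1/2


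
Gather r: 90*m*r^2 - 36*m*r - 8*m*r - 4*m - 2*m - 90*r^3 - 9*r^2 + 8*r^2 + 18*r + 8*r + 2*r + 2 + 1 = -6*m - 90*r^3 + r^2*(90*m - 1) + r*(28 - 44*m) + 3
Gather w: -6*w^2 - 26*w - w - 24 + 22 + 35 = -6*w^2 - 27*w + 33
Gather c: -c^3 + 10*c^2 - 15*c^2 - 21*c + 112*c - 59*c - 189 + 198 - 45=-c^3 - 5*c^2 + 32*c - 36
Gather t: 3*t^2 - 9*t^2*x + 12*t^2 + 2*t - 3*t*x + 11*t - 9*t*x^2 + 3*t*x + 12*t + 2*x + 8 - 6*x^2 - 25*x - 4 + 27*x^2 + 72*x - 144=t^2*(15 - 9*x) + t*(25 - 9*x^2) + 21*x^2 + 49*x - 140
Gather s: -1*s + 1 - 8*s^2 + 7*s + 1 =-8*s^2 + 6*s + 2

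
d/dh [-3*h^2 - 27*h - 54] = -6*h - 27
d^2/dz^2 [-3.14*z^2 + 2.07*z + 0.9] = -6.28000000000000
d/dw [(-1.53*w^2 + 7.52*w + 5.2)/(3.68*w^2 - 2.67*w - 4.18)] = (-23.5885*w^2 - 25.4812*w - 17.5496)/(13.5424*w^4 - 19.6512*w^3 - 23.6359*w^2 + 22.3212*w + 17.4724)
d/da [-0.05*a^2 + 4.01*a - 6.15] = 4.01 - 0.1*a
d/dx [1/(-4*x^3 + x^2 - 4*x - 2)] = 2*(6*x^2 - x + 2)/(4*x^3 - x^2 + 4*x + 2)^2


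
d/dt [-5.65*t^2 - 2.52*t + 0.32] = -11.3*t - 2.52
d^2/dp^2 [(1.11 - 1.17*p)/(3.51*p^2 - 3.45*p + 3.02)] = (-(1.17*p - 1.11)*(7.02*p - 3.45)*(14.04*p - 6.9) + (24.6402*p - 15.8652)*(3.51*p^2 - 3.45*p + 3.02))/(3.51*p^2 - 3.45*p + 3.02)^3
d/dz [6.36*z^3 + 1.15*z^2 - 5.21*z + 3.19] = 19.08*z^2 + 2.3*z - 5.21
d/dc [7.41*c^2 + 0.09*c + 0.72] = 14.82*c + 0.09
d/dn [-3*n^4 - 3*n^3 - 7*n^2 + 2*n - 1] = -12*n^3 - 9*n^2 - 14*n + 2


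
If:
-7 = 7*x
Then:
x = -1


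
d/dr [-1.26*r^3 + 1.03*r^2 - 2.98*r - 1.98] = -3.78*r^2 + 2.06*r - 2.98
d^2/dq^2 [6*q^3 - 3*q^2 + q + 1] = 36*q - 6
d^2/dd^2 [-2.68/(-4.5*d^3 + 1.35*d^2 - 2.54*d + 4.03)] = ((7.236 - 72.36*d)*(4.5*d^3 - 1.35*d^2 + 2.54*d - 4.03) + 2.68*(13.5*d^2 - 2.7*d + 2.54)*(27.0*d^2 - 5.4*d + 5.08))/(4.5*d^3 - 1.35*d^2 + 2.54*d - 4.03)^3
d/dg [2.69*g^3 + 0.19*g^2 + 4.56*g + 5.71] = 8.07*g^2 + 0.38*g + 4.56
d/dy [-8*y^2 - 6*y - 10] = -16*y - 6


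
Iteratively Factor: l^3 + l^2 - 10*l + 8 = (l + 4)*(l^2 - 3*l + 2) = (l - 1)*(l + 4)*(l - 2)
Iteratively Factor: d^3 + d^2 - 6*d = (d - 2)*(d^2 + 3*d) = d*(d - 2)*(d + 3)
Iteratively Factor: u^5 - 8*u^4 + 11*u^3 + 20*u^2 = (u)*(u^4 - 8*u^3 + 11*u^2 + 20*u) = u*(u - 5)*(u^3 - 3*u^2 - 4*u) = u*(u - 5)*(u + 1)*(u^2 - 4*u) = u^2*(u - 5)*(u + 1)*(u - 4)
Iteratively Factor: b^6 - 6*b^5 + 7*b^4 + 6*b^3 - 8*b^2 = (b)*(b^5 - 6*b^4 + 7*b^3 + 6*b^2 - 8*b) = b*(b - 1)*(b^4 - 5*b^3 + 2*b^2 + 8*b) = b*(b - 2)*(b - 1)*(b^3 - 3*b^2 - 4*b) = b*(b - 4)*(b - 2)*(b - 1)*(b^2 + b) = b^2*(b - 4)*(b - 2)*(b - 1)*(b + 1)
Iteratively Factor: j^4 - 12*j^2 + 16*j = (j)*(j^3 - 12*j + 16) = j*(j - 2)*(j^2 + 2*j - 8) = j*(j - 2)^2*(j + 4)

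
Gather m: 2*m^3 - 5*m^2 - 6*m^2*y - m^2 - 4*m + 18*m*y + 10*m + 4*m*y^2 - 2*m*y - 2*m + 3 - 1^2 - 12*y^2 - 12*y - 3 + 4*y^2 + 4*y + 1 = 2*m^3 + m^2*(-6*y - 6) + m*(4*y^2 + 16*y + 4) - 8*y^2 - 8*y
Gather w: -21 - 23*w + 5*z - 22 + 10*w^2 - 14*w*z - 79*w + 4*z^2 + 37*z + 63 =10*w^2 + w*(-14*z - 102) + 4*z^2 + 42*z + 20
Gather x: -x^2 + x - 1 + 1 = -x^2 + x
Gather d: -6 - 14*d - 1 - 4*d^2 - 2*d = -4*d^2 - 16*d - 7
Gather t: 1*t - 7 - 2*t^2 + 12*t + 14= -2*t^2 + 13*t + 7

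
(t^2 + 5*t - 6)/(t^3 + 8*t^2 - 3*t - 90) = (t - 1)/(t^2 + 2*t - 15)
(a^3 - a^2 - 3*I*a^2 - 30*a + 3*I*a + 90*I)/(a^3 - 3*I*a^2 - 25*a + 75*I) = (a - 6)/(a - 5)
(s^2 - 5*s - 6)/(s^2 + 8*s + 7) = (s - 6)/(s + 7)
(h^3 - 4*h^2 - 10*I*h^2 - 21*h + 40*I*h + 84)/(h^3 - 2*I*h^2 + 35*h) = (h^2 - h*(4 + 3*I) + 12*I)/(h*(h + 5*I))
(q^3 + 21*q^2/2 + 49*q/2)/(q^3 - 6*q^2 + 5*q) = (2*q^2 + 21*q + 49)/(2*(q^2 - 6*q + 5))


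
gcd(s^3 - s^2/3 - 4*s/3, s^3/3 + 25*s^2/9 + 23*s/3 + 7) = 1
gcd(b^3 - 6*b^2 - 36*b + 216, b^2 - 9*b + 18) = b - 6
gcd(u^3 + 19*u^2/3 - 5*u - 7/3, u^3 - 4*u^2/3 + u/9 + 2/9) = u^2 - 2*u/3 - 1/3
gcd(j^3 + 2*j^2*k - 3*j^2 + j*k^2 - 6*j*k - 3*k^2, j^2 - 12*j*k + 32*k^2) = 1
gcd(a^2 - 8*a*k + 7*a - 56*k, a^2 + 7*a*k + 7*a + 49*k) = a + 7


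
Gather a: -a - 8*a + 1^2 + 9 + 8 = 18 - 9*a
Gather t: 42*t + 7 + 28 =42*t + 35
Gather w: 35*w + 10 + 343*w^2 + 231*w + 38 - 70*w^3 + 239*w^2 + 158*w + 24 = -70*w^3 + 582*w^2 + 424*w + 72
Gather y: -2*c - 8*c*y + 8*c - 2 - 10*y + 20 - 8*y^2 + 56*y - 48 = 6*c - 8*y^2 + y*(46 - 8*c) - 30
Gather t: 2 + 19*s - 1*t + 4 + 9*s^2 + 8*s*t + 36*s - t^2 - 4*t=9*s^2 + 55*s - t^2 + t*(8*s - 5) + 6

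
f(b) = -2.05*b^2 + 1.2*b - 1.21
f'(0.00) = 1.20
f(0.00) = -1.21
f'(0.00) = 1.20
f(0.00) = -1.21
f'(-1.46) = 7.19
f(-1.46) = -7.33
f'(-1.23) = 6.24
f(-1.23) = -5.79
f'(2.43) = -8.76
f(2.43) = -10.40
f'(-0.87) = 4.77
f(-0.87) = -3.81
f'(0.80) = -2.08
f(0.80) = -1.56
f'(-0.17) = 1.90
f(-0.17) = -1.47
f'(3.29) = -12.29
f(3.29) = -19.45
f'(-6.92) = 29.57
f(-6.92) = -107.68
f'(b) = 1.2 - 4.1*b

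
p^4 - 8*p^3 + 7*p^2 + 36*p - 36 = (p - 6)*(p - 3)*(p - 1)*(p + 2)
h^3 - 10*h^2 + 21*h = h*(h - 7)*(h - 3)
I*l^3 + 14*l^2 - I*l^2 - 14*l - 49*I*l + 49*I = (l - 7*I)^2*(I*l - I)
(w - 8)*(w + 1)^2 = w^3 - 6*w^2 - 15*w - 8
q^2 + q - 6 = (q - 2)*(q + 3)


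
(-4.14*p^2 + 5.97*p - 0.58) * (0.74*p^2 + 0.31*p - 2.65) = -3.0636*p^4 + 3.1344*p^3 + 12.3925*p^2 - 16.0003*p + 1.537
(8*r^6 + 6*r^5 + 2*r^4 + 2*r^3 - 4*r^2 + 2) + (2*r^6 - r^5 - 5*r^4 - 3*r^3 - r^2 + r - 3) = 10*r^6 + 5*r^5 - 3*r^4 - r^3 - 5*r^2 + r - 1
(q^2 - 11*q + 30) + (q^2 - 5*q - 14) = 2*q^2 - 16*q + 16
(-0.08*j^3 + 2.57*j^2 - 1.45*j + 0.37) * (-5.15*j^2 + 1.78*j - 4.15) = 0.412*j^5 - 13.3779*j^4 + 12.3741*j^3 - 15.152*j^2 + 6.6761*j - 1.5355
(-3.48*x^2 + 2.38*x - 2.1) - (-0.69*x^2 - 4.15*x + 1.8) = -2.79*x^2 + 6.53*x - 3.9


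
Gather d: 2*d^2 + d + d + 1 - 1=2*d^2 + 2*d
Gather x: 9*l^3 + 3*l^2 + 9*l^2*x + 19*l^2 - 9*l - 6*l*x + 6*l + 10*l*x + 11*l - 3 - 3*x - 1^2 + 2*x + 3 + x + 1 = 9*l^3 + 22*l^2 + 8*l + x*(9*l^2 + 4*l)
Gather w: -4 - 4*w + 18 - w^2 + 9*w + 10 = -w^2 + 5*w + 24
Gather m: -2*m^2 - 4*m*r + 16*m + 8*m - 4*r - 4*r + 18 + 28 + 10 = -2*m^2 + m*(24 - 4*r) - 8*r + 56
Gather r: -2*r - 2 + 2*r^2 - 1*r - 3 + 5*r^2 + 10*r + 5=7*r^2 + 7*r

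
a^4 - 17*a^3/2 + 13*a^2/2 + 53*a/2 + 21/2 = (a - 7)*(a - 3)*(a + 1/2)*(a + 1)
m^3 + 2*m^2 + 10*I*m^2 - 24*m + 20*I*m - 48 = (m + 2)*(m + 4*I)*(m + 6*I)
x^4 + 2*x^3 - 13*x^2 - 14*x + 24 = (x - 3)*(x - 1)*(x + 2)*(x + 4)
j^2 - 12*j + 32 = (j - 8)*(j - 4)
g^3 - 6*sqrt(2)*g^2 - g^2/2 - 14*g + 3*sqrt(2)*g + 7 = (g - 1/2)*(g - 7*sqrt(2))*(g + sqrt(2))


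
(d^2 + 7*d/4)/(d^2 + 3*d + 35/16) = 4*d/(4*d + 5)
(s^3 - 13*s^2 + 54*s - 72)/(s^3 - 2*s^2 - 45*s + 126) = (s - 4)/(s + 7)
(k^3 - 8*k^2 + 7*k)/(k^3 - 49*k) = (k - 1)/(k + 7)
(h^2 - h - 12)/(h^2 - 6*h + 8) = (h + 3)/(h - 2)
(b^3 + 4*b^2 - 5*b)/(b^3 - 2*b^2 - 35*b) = (b - 1)/(b - 7)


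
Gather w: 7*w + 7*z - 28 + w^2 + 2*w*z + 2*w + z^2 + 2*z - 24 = w^2 + w*(2*z + 9) + z^2 + 9*z - 52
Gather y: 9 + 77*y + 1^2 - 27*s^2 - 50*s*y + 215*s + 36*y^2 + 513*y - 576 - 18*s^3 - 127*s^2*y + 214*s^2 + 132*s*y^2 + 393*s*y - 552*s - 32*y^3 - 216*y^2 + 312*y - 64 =-18*s^3 + 187*s^2 - 337*s - 32*y^3 + y^2*(132*s - 180) + y*(-127*s^2 + 343*s + 902) - 630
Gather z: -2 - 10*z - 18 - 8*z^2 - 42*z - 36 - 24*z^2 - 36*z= -32*z^2 - 88*z - 56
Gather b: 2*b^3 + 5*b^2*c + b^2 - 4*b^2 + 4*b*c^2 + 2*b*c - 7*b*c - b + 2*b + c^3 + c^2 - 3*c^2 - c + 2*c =2*b^3 + b^2*(5*c - 3) + b*(4*c^2 - 5*c + 1) + c^3 - 2*c^2 + c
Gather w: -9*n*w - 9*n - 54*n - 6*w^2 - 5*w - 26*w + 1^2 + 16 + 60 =-63*n - 6*w^2 + w*(-9*n - 31) + 77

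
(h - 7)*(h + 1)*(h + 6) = h^3 - 43*h - 42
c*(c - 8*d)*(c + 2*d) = c^3 - 6*c^2*d - 16*c*d^2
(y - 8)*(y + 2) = y^2 - 6*y - 16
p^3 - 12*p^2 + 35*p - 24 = (p - 8)*(p - 3)*(p - 1)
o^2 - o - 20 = (o - 5)*(o + 4)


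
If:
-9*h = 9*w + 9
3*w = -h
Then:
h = -3/2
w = 1/2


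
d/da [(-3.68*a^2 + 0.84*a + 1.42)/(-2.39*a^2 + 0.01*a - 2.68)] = (1.9708*a^2 + 26.5124*a - 2.2654)/(5.7121*a^4 - 0.0478*a^3 + 12.8105*a^2 - 0.0536*a + 7.1824)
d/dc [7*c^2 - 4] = 14*c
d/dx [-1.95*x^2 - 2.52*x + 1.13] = -3.9*x - 2.52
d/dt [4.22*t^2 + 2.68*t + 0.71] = 8.44*t + 2.68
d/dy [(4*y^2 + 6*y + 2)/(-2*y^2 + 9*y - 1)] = 24*(2*y^2 - 1)/(4*y^4 - 36*y^3 + 85*y^2 - 18*y + 1)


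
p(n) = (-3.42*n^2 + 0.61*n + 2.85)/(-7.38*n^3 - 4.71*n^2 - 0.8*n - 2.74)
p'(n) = (0.61 - 6.84*n)/(-7.38*n^3 - 4.71*n^2 - 0.8*n - 2.74) + (-3.42*n^2 + 0.61*n + 2.85)*(22.14*n^2 + 9.42*n + 0.8)/(-7.38*n^3 - 4.71*n^2 - 0.8*n - 2.74)^2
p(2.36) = 0.12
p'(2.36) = -0.01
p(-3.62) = -0.15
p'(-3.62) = -0.05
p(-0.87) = 0.36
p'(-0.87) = -13.25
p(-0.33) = -0.84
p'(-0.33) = -1.02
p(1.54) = 0.10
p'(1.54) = 0.07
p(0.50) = -0.44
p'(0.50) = 1.46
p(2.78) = 0.11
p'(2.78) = -0.02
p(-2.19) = -0.28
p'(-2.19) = -0.15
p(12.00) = 0.04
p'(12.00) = -0.00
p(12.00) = 0.04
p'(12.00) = -0.00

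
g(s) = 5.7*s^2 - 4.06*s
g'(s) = 11.4*s - 4.06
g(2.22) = 19.08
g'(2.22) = 21.25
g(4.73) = 108.32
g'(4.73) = 49.86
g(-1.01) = 9.92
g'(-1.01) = -15.57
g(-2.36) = 41.33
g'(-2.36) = -30.96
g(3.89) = 70.46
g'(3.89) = 40.29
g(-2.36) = 41.33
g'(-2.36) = -30.96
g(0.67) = -0.16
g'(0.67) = 3.58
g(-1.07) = 10.87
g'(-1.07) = -16.26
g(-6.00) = 229.56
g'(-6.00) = -72.46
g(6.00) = 180.84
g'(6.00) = 64.34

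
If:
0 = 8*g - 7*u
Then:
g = 7*u/8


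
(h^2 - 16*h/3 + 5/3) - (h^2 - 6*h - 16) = 2*h/3 + 53/3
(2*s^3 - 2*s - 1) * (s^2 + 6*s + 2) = 2*s^5 + 12*s^4 + 2*s^3 - 13*s^2 - 10*s - 2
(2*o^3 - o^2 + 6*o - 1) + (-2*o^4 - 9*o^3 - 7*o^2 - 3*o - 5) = -2*o^4 - 7*o^3 - 8*o^2 + 3*o - 6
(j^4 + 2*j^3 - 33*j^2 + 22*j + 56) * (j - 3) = j^5 - j^4 - 39*j^3 + 121*j^2 - 10*j - 168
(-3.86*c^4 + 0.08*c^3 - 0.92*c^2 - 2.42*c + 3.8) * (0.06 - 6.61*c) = 25.5146*c^5 - 0.7604*c^4 + 6.086*c^3 + 15.941*c^2 - 25.2632*c + 0.228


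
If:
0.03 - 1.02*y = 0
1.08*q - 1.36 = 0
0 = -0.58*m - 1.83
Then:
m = -3.16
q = 1.26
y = 0.03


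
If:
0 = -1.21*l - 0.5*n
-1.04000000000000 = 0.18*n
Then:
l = 2.39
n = -5.78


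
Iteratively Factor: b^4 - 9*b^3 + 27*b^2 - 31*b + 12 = (b - 1)*(b^3 - 8*b^2 + 19*b - 12) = (b - 1)^2*(b^2 - 7*b + 12) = (b - 3)*(b - 1)^2*(b - 4)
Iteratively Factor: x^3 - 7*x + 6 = (x - 1)*(x^2 + x - 6) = (x - 2)*(x - 1)*(x + 3)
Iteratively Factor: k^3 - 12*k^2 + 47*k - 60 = (k - 3)*(k^2 - 9*k + 20) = (k - 5)*(k - 3)*(k - 4)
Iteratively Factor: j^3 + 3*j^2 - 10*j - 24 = (j + 2)*(j^2 + j - 12) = (j - 3)*(j + 2)*(j + 4)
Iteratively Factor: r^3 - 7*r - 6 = (r + 2)*(r^2 - 2*r - 3) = (r - 3)*(r + 2)*(r + 1)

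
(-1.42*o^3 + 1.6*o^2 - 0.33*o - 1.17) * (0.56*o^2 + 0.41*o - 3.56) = -0.7952*o^5 + 0.3138*o^4 + 5.5264*o^3 - 6.4865*o^2 + 0.6951*o + 4.1652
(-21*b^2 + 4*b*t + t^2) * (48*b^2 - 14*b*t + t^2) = -1008*b^4 + 486*b^3*t - 29*b^2*t^2 - 10*b*t^3 + t^4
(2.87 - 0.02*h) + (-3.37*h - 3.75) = -3.39*h - 0.88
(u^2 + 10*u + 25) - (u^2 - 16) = 10*u + 41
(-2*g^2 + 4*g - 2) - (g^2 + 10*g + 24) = -3*g^2 - 6*g - 26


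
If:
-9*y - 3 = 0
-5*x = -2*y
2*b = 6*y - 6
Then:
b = -4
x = -2/15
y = -1/3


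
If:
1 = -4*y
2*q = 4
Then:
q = 2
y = -1/4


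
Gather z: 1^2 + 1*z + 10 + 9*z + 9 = 10*z + 20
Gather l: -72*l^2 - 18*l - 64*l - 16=-72*l^2 - 82*l - 16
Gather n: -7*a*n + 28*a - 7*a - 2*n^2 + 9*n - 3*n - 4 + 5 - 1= 21*a - 2*n^2 + n*(6 - 7*a)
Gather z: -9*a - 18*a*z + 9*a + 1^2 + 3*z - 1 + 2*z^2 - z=2*z^2 + z*(2 - 18*a)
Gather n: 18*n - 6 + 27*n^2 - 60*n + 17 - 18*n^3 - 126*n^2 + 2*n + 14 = -18*n^3 - 99*n^2 - 40*n + 25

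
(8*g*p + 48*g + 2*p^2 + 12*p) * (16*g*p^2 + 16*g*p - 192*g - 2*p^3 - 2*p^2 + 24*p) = 128*g^2*p^3 + 896*g^2*p^2 - 768*g^2*p - 9216*g^2 + 16*g*p^4 + 112*g*p^3 - 96*g*p^2 - 1152*g*p - 4*p^5 - 28*p^4 + 24*p^3 + 288*p^2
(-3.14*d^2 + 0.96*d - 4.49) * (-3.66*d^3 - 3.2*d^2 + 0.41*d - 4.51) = 11.4924*d^5 + 6.5344*d^4 + 12.074*d^3 + 28.923*d^2 - 6.1705*d + 20.2499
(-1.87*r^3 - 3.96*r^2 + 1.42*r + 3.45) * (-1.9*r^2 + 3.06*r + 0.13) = 3.553*r^5 + 1.8018*r^4 - 15.0587*r^3 - 2.7246*r^2 + 10.7416*r + 0.4485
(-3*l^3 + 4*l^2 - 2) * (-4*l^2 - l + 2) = 12*l^5 - 13*l^4 - 10*l^3 + 16*l^2 + 2*l - 4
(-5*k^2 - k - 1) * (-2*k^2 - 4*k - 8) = 10*k^4 + 22*k^3 + 46*k^2 + 12*k + 8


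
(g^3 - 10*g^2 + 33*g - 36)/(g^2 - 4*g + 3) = (g^2 - 7*g + 12)/(g - 1)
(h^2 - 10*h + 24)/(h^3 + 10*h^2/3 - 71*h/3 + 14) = 3*(h^2 - 10*h + 24)/(3*h^3 + 10*h^2 - 71*h + 42)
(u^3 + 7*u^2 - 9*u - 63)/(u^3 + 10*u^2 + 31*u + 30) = (u^2 + 4*u - 21)/(u^2 + 7*u + 10)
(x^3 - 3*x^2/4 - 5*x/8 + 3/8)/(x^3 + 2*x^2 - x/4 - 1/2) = (4*x^2 - x - 3)/(2*(2*x^2 + 5*x + 2))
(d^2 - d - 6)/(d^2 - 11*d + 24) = (d + 2)/(d - 8)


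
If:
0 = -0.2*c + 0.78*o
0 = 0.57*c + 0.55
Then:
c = -0.96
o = -0.25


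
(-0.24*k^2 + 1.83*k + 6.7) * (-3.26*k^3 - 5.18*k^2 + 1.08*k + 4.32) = 0.7824*k^5 - 4.7226*k^4 - 31.5806*k^3 - 33.7664*k^2 + 15.1416*k + 28.944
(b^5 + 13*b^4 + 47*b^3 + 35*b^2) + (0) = b^5 + 13*b^4 + 47*b^3 + 35*b^2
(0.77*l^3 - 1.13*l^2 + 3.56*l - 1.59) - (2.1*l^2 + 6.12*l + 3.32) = 0.77*l^3 - 3.23*l^2 - 2.56*l - 4.91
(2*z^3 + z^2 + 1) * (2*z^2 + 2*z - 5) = 4*z^5 + 6*z^4 - 8*z^3 - 3*z^2 + 2*z - 5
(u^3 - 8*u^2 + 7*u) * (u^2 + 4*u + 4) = u^5 - 4*u^4 - 21*u^3 - 4*u^2 + 28*u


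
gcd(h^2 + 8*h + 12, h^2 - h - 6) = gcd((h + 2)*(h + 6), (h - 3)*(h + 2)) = h + 2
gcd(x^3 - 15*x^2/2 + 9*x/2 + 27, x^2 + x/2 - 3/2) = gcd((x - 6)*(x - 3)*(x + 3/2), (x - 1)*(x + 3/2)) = x + 3/2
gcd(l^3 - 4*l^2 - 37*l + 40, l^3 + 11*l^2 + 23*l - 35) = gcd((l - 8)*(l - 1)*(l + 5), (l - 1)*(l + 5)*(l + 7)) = l^2 + 4*l - 5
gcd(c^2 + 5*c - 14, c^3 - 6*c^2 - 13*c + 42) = c - 2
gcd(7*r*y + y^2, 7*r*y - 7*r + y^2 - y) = 7*r + y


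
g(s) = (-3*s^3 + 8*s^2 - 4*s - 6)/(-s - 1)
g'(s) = (-9*s^2 + 16*s - 4)/(-s - 1) + (-3*s^3 + 8*s^2 - 4*s - 6)/(-s - 1)^2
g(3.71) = 13.57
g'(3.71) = 11.67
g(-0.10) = 6.13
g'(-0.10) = -0.49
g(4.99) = 33.31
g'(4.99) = 19.19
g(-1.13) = 100.49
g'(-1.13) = 514.76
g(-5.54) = 170.00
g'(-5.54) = -43.80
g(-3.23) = 85.86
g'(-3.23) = -28.57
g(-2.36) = 64.29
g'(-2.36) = -20.29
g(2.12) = 2.28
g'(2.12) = 2.64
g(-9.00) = 358.12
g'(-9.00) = -64.86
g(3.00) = 6.75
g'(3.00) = 7.56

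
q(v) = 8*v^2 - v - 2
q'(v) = 16*v - 1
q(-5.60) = 254.48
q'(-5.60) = -90.60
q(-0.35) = -0.67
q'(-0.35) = -6.60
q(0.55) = -0.13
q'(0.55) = 7.80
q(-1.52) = 18.00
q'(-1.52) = -25.32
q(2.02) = 28.62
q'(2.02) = 31.32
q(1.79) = 21.84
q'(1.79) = 27.64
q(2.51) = 45.89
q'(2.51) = 39.16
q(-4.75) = 183.25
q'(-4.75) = -77.00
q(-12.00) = 1162.00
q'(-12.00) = -193.00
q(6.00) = 280.00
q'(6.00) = 95.00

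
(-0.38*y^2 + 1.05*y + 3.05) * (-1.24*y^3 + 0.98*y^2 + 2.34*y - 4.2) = 0.4712*y^5 - 1.6744*y^4 - 3.6422*y^3 + 7.042*y^2 + 2.727*y - 12.81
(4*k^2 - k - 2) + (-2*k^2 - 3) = 2*k^2 - k - 5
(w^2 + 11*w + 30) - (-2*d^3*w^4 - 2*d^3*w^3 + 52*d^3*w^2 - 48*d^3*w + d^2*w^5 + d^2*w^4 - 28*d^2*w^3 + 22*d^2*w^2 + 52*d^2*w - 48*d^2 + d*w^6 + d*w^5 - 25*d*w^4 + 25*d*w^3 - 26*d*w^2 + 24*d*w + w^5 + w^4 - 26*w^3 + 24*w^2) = 2*d^3*w^4 + 2*d^3*w^3 - 52*d^3*w^2 + 48*d^3*w - d^2*w^5 - d^2*w^4 + 28*d^2*w^3 - 22*d^2*w^2 - 52*d^2*w + 48*d^2 - d*w^6 - d*w^5 + 25*d*w^4 - 25*d*w^3 + 26*d*w^2 - 24*d*w - w^5 - w^4 + 26*w^3 - 23*w^2 + 11*w + 30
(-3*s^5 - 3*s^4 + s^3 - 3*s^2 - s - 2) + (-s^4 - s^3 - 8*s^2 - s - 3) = -3*s^5 - 4*s^4 - 11*s^2 - 2*s - 5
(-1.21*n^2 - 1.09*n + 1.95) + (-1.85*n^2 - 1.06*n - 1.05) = -3.06*n^2 - 2.15*n + 0.9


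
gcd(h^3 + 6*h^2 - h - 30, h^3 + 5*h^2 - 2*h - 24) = h^2 + h - 6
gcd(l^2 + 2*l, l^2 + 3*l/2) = l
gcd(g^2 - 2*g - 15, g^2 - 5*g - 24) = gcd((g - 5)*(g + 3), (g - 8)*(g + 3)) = g + 3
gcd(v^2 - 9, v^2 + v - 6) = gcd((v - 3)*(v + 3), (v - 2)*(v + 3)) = v + 3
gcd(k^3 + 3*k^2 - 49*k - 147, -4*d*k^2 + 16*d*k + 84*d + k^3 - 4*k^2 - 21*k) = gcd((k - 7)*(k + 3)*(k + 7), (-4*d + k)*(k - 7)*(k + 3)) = k^2 - 4*k - 21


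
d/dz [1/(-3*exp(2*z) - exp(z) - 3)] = (6*exp(z) + 1)*exp(z)/(3*exp(2*z) + exp(z) + 3)^2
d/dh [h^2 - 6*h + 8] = 2*h - 6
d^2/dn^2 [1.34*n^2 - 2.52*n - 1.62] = 2.68000000000000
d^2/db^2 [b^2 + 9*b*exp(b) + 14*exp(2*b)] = 9*b*exp(b) + 56*exp(2*b) + 18*exp(b) + 2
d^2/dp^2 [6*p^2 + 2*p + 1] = 12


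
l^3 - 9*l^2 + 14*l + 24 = (l - 6)*(l - 4)*(l + 1)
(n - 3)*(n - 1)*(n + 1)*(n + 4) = n^4 + n^3 - 13*n^2 - n + 12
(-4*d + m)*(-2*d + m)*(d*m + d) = 8*d^3*m + 8*d^3 - 6*d^2*m^2 - 6*d^2*m + d*m^3 + d*m^2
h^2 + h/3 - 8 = (h - 8/3)*(h + 3)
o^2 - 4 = (o - 2)*(o + 2)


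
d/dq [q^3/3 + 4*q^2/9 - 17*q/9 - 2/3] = q^2 + 8*q/9 - 17/9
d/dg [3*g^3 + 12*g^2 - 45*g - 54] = 9*g^2 + 24*g - 45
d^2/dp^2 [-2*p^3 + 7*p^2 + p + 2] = 14 - 12*p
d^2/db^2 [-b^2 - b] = -2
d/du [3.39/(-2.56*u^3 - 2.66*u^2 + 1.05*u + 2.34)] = (26.0352*u^2 + 18.0348*u - 3.5595)/(2.56*u^3 + 2.66*u^2 - 1.05*u - 2.34)^2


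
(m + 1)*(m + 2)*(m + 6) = m^3 + 9*m^2 + 20*m + 12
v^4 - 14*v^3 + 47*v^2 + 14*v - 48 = (v - 8)*(v - 6)*(v - 1)*(v + 1)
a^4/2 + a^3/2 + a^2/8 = a^2*(a/2 + 1/4)*(a + 1/2)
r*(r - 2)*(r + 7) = r^3 + 5*r^2 - 14*r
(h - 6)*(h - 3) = h^2 - 9*h + 18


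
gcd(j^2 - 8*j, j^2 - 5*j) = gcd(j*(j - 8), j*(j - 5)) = j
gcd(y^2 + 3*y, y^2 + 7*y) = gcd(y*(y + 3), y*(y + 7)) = y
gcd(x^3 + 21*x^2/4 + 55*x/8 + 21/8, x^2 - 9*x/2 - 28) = x + 7/2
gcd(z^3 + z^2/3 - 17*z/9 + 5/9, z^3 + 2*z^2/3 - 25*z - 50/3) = 1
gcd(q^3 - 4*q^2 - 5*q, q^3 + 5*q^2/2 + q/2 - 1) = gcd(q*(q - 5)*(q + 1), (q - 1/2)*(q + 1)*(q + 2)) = q + 1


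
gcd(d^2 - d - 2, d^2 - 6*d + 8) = d - 2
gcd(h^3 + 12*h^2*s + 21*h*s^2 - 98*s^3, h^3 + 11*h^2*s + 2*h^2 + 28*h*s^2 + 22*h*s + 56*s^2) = h + 7*s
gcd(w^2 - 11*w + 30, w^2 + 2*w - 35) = w - 5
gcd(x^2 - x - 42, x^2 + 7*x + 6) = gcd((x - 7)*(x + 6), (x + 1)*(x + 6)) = x + 6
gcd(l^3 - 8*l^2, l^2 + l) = l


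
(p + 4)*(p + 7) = p^2 + 11*p + 28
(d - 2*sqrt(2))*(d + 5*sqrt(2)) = d^2 + 3*sqrt(2)*d - 20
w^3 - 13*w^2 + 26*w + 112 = (w - 8)*(w - 7)*(w + 2)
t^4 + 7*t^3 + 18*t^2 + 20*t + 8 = (t + 1)*(t + 2)^3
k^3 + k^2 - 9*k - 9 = (k - 3)*(k + 1)*(k + 3)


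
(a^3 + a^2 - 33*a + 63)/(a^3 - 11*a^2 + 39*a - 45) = (a + 7)/(a - 5)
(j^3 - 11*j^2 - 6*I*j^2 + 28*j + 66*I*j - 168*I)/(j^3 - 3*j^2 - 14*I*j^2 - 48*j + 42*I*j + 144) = (j^2 - 11*j + 28)/(j^2 - j*(3 + 8*I) + 24*I)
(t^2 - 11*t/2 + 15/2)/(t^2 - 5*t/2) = (t - 3)/t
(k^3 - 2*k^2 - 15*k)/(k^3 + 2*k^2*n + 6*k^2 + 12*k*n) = (k^2 - 2*k - 15)/(k^2 + 2*k*n + 6*k + 12*n)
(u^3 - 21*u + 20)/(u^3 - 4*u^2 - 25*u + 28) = (u^2 + u - 20)/(u^2 - 3*u - 28)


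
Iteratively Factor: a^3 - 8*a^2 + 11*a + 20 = (a - 5)*(a^2 - 3*a - 4) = (a - 5)*(a - 4)*(a + 1)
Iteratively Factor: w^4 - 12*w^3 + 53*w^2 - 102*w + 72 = (w - 3)*(w^3 - 9*w^2 + 26*w - 24) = (w - 3)^2*(w^2 - 6*w + 8) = (w - 3)^2*(w - 2)*(w - 4)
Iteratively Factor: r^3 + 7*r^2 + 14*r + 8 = (r + 1)*(r^2 + 6*r + 8) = (r + 1)*(r + 4)*(r + 2)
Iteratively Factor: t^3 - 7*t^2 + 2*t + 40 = (t - 5)*(t^2 - 2*t - 8) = (t - 5)*(t - 4)*(t + 2)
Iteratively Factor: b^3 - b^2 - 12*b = (b)*(b^2 - b - 12) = b*(b - 4)*(b + 3)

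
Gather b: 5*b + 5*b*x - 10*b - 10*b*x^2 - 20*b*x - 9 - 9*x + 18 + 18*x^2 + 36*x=b*(-10*x^2 - 15*x - 5) + 18*x^2 + 27*x + 9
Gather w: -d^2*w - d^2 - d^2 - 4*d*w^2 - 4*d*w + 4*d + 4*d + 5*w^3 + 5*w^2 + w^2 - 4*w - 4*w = -2*d^2 + 8*d + 5*w^3 + w^2*(6 - 4*d) + w*(-d^2 - 4*d - 8)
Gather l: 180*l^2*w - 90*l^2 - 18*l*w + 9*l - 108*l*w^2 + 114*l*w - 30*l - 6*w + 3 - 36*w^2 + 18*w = l^2*(180*w - 90) + l*(-108*w^2 + 96*w - 21) - 36*w^2 + 12*w + 3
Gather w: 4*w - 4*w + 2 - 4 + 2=0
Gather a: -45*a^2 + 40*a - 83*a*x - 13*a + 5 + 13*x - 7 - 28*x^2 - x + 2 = -45*a^2 + a*(27 - 83*x) - 28*x^2 + 12*x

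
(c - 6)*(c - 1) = c^2 - 7*c + 6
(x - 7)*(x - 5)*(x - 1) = x^3 - 13*x^2 + 47*x - 35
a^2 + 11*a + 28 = (a + 4)*(a + 7)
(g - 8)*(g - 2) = g^2 - 10*g + 16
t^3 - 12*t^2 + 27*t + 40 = (t - 8)*(t - 5)*(t + 1)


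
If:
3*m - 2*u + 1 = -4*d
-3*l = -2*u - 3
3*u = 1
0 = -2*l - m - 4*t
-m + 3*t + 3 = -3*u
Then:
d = -85/84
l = 11/9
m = 26/21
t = -58/63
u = 1/3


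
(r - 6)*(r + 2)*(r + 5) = r^3 + r^2 - 32*r - 60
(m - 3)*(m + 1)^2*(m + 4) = m^4 + 3*m^3 - 9*m^2 - 23*m - 12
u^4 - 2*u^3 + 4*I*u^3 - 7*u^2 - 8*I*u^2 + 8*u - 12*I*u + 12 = (u - 3)*(u + 1)*(u + 2*I)^2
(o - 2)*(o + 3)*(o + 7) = o^3 + 8*o^2 + o - 42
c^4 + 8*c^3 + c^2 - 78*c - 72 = (c - 3)*(c + 1)*(c + 4)*(c + 6)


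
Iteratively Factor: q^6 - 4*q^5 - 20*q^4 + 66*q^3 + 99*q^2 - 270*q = (q - 2)*(q^5 - 2*q^4 - 24*q^3 + 18*q^2 + 135*q) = (q - 3)*(q - 2)*(q^4 + q^3 - 21*q^2 - 45*q) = (q - 3)*(q - 2)*(q + 3)*(q^3 - 2*q^2 - 15*q) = (q - 3)*(q - 2)*(q + 3)^2*(q^2 - 5*q) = q*(q - 3)*(q - 2)*(q + 3)^2*(q - 5)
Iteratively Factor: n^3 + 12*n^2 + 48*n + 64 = (n + 4)*(n^2 + 8*n + 16) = (n + 4)^2*(n + 4)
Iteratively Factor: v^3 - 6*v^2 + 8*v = (v - 4)*(v^2 - 2*v) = v*(v - 4)*(v - 2)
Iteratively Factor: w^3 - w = (w - 1)*(w^2 + w) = (w - 1)*(w + 1)*(w)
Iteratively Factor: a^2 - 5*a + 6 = (a - 2)*(a - 3)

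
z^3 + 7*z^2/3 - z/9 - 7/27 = (z - 1/3)*(z + 1/3)*(z + 7/3)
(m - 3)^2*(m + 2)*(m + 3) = m^4 - m^3 - 15*m^2 + 9*m + 54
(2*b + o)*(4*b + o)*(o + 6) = 8*b^2*o + 48*b^2 + 6*b*o^2 + 36*b*o + o^3 + 6*o^2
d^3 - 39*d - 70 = (d - 7)*(d + 2)*(d + 5)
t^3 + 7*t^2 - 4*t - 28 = (t - 2)*(t + 2)*(t + 7)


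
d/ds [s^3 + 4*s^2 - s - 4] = 3*s^2 + 8*s - 1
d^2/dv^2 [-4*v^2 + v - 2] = -8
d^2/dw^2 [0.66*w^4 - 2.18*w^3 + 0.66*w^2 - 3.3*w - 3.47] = 7.92*w^2 - 13.08*w + 1.32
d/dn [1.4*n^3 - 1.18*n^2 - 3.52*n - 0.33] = 4.2*n^2 - 2.36*n - 3.52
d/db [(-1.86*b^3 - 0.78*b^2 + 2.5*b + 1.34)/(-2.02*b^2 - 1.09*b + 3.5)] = (3.7572*b^4 + 4.0548*b^3 - 13.6298*b^2 - 0.0464000000000002*b + 10.2106)/(4.0804*b^4 + 4.4036*b^3 - 12.9519*b^2 - 7.63*b + 12.25)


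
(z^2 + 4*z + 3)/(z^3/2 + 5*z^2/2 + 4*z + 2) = 2*(z + 3)/(z^2 + 4*z + 4)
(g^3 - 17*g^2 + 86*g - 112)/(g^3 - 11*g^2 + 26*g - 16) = (g - 7)/(g - 1)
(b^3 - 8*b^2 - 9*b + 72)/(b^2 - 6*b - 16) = (b^2 - 9)/(b + 2)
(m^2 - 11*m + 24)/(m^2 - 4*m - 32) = (m - 3)/(m + 4)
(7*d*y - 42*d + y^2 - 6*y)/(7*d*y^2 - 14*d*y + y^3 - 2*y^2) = (y - 6)/(y*(y - 2))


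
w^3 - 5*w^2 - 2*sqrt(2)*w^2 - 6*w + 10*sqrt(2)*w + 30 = (w - 5)*(w - 3*sqrt(2))*(w + sqrt(2))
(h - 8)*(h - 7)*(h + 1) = h^3 - 14*h^2 + 41*h + 56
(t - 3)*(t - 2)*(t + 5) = t^3 - 19*t + 30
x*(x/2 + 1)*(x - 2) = x^3/2 - 2*x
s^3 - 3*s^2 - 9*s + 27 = (s - 3)^2*(s + 3)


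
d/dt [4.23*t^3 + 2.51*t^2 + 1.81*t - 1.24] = 12.69*t^2 + 5.02*t + 1.81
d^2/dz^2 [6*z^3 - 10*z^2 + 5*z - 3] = 36*z - 20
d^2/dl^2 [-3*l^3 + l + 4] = -18*l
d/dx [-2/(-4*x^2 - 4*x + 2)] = 2*(-2*x - 1)/(2*x^2 + 2*x - 1)^2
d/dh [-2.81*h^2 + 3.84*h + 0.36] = 3.84 - 5.62*h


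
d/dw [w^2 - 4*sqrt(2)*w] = 2*w - 4*sqrt(2)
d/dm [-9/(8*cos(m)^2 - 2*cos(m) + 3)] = 18*(1 - 8*cos(m))*sin(m)/(8*cos(m)^2 - 2*cos(m) + 3)^2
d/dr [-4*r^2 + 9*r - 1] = 9 - 8*r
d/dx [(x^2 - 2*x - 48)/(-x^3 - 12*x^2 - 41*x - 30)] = (x^2 - 16*x - 53)/(x^4 + 12*x^3 + 46*x^2 + 60*x + 25)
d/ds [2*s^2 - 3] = 4*s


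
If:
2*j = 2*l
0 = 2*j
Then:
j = 0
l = 0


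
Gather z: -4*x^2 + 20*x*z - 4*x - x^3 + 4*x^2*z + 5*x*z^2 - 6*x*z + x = -x^3 - 4*x^2 + 5*x*z^2 - 3*x + z*(4*x^2 + 14*x)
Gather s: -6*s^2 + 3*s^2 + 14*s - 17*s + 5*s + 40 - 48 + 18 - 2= -3*s^2 + 2*s + 8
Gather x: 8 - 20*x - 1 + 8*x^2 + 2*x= 8*x^2 - 18*x + 7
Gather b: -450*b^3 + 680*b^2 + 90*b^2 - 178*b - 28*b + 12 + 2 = -450*b^3 + 770*b^2 - 206*b + 14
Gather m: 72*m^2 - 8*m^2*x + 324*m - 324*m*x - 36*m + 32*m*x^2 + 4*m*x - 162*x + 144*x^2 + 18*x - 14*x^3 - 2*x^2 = m^2*(72 - 8*x) + m*(32*x^2 - 320*x + 288) - 14*x^3 + 142*x^2 - 144*x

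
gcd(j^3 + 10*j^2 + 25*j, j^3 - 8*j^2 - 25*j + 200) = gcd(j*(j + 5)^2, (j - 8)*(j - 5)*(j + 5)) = j + 5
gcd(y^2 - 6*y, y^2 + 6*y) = y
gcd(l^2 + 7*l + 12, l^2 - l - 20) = l + 4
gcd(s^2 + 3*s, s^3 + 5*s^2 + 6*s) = s^2 + 3*s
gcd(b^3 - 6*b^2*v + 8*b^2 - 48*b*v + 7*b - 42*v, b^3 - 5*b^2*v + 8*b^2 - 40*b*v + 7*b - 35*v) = b^2 + 8*b + 7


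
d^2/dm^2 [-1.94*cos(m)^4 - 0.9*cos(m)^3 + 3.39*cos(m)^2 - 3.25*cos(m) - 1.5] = 31.04*cos(m)^4 + 8.1*cos(m)^3 - 36.84*cos(m)^2 - 2.15*cos(m) + 6.78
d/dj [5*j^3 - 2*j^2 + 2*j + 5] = 15*j^2 - 4*j + 2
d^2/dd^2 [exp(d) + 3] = exp(d)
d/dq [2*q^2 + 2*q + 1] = 4*q + 2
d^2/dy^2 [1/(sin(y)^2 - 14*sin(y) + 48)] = 2*(-2*sin(y)^4 + 21*sin(y)^3 + sin(y)^2 - 378*sin(y) + 148)/(sin(y)^2 - 14*sin(y) + 48)^3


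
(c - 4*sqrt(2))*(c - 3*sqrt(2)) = c^2 - 7*sqrt(2)*c + 24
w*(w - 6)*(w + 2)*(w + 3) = w^4 - w^3 - 24*w^2 - 36*w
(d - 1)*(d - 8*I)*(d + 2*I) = d^3 - d^2 - 6*I*d^2 + 16*d + 6*I*d - 16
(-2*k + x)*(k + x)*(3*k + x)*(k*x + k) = -6*k^4*x - 6*k^4 - 5*k^3*x^2 - 5*k^3*x + 2*k^2*x^3 + 2*k^2*x^2 + k*x^4 + k*x^3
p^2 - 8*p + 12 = (p - 6)*(p - 2)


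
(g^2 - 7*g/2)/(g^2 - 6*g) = (g - 7/2)/(g - 6)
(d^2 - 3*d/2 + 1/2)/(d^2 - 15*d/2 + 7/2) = (d - 1)/(d - 7)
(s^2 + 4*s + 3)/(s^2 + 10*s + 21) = (s + 1)/(s + 7)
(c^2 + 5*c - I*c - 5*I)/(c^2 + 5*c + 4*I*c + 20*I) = (c - I)/(c + 4*I)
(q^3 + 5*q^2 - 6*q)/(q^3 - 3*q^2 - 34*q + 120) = q*(q - 1)/(q^2 - 9*q + 20)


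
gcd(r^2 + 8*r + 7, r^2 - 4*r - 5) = r + 1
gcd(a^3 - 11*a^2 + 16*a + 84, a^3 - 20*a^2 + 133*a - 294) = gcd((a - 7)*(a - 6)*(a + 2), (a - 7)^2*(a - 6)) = a^2 - 13*a + 42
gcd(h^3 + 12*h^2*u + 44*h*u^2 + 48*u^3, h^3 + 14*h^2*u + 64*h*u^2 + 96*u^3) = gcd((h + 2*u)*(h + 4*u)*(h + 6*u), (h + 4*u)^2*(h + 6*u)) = h^2 + 10*h*u + 24*u^2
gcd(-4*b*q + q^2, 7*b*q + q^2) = q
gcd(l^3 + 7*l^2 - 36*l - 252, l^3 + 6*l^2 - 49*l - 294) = l^2 + 13*l + 42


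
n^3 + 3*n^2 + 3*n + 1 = (n + 1)^3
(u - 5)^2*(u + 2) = u^3 - 8*u^2 + 5*u + 50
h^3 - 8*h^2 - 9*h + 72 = (h - 8)*(h - 3)*(h + 3)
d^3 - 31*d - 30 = (d - 6)*(d + 1)*(d + 5)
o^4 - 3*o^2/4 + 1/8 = (o - 1/2)*(o + 1/2)*(o - sqrt(2)/2)*(o + sqrt(2)/2)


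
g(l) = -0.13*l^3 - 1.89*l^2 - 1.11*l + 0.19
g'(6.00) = -37.83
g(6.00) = -102.59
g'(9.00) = -66.72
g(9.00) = -257.66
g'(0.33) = -2.40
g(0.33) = -0.39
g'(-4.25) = 7.91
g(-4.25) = -19.25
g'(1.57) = -8.01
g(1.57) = -6.71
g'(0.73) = -4.08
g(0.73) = -1.68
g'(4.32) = -24.72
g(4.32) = -50.36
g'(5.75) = -35.74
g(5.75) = -93.39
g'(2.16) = -11.09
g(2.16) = -12.34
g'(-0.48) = 0.61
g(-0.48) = 0.30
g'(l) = -0.39*l^2 - 3.78*l - 1.11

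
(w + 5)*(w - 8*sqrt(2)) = w^2 - 8*sqrt(2)*w + 5*w - 40*sqrt(2)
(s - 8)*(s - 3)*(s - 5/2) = s^3 - 27*s^2/2 + 103*s/2 - 60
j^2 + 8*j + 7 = (j + 1)*(j + 7)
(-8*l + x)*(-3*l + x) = 24*l^2 - 11*l*x + x^2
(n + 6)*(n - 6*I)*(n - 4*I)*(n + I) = n^4 + 6*n^3 - 9*I*n^3 - 14*n^2 - 54*I*n^2 - 84*n - 24*I*n - 144*I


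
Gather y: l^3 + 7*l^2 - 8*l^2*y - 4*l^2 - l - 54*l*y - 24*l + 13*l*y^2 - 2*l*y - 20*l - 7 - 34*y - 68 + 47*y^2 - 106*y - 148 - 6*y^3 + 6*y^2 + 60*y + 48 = l^3 + 3*l^2 - 45*l - 6*y^3 + y^2*(13*l + 53) + y*(-8*l^2 - 56*l - 80) - 175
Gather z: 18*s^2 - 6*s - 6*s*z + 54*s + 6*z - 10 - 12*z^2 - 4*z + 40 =18*s^2 + 48*s - 12*z^2 + z*(2 - 6*s) + 30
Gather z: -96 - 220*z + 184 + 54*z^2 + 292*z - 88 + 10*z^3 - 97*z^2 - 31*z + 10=10*z^3 - 43*z^2 + 41*z + 10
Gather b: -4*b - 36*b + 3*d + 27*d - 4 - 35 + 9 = -40*b + 30*d - 30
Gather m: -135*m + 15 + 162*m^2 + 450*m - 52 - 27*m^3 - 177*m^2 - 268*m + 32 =-27*m^3 - 15*m^2 + 47*m - 5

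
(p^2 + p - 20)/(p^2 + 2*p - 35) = (p^2 + p - 20)/(p^2 + 2*p - 35)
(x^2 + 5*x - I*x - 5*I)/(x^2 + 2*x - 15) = (x - I)/(x - 3)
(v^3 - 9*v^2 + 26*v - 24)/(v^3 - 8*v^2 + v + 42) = (v^2 - 6*v + 8)/(v^2 - 5*v - 14)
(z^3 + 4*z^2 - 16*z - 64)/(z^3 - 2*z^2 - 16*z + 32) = (z + 4)/(z - 2)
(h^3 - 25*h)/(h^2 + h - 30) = h*(h + 5)/(h + 6)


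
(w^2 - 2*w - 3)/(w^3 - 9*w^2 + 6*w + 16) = (w - 3)/(w^2 - 10*w + 16)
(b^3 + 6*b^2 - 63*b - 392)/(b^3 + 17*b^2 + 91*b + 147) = (b - 8)/(b + 3)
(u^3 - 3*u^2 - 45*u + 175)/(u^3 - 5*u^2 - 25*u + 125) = (u + 7)/(u + 5)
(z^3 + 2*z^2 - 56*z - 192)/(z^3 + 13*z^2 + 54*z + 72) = (z - 8)/(z + 3)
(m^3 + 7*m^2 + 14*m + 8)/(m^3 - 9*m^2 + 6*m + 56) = (m^2 + 5*m + 4)/(m^2 - 11*m + 28)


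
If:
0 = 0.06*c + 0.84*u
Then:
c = -14.0*u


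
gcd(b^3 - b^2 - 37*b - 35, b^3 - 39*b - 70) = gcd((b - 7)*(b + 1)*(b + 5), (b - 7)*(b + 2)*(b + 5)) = b^2 - 2*b - 35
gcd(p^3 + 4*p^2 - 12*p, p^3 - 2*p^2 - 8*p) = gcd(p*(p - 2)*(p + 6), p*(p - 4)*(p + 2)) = p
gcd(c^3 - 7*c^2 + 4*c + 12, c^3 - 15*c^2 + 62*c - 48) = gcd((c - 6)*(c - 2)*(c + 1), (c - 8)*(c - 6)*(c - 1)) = c - 6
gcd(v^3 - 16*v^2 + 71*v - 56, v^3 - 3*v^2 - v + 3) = v - 1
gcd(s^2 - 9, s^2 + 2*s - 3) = s + 3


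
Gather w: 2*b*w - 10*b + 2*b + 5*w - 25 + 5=-8*b + w*(2*b + 5) - 20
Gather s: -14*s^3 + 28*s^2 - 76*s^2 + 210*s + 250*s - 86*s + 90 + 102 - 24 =-14*s^3 - 48*s^2 + 374*s + 168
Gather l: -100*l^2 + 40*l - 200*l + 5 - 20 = -100*l^2 - 160*l - 15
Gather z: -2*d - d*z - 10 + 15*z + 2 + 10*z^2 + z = -2*d + 10*z^2 + z*(16 - d) - 8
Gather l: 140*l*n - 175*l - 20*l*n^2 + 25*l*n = l*(-20*n^2 + 165*n - 175)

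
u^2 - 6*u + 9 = (u - 3)^2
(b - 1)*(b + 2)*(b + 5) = b^3 + 6*b^2 + 3*b - 10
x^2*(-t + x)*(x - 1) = -t*x^3 + t*x^2 + x^4 - x^3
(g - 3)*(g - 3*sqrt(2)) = g^2 - 3*sqrt(2)*g - 3*g + 9*sqrt(2)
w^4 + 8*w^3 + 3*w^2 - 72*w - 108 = (w - 3)*(w + 2)*(w + 3)*(w + 6)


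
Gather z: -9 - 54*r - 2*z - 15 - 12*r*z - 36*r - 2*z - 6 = -90*r + z*(-12*r - 4) - 30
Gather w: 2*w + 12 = 2*w + 12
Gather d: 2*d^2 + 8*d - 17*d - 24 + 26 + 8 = 2*d^2 - 9*d + 10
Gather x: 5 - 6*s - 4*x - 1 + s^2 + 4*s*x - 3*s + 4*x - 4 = s^2 + 4*s*x - 9*s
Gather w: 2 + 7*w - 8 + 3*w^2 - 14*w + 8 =3*w^2 - 7*w + 2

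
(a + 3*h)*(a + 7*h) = a^2 + 10*a*h + 21*h^2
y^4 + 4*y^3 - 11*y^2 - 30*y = y*(y - 3)*(y + 2)*(y + 5)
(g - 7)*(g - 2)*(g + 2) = g^3 - 7*g^2 - 4*g + 28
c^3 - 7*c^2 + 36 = (c - 6)*(c - 3)*(c + 2)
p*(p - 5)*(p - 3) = p^3 - 8*p^2 + 15*p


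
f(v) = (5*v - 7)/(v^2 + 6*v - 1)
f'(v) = (-2*v - 6)*(5*v - 7)/(v^2 + 6*v - 1)^2 + 5/(v^2 + 6*v - 1) = (-5*v^2 + 14*v + 37)/(v^4 + 12*v^3 + 34*v^2 - 12*v + 1)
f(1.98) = 0.20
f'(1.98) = 0.21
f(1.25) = -0.09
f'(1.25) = 0.72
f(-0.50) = 2.53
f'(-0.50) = 2.04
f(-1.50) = 1.87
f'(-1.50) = 0.08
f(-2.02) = 1.89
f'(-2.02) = -0.14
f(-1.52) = 1.87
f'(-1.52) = 0.07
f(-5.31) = 7.19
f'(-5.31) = -8.20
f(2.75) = 0.29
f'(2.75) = 0.07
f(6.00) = 0.32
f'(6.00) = -0.01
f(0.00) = 7.00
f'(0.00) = 37.00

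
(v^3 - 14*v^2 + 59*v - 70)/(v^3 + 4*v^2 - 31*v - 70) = (v^2 - 9*v + 14)/(v^2 + 9*v + 14)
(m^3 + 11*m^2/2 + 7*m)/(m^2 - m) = (m^2 + 11*m/2 + 7)/(m - 1)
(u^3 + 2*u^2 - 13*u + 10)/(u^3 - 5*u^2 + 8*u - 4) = (u + 5)/(u - 2)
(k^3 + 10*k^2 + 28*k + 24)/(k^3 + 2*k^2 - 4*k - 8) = (k + 6)/(k - 2)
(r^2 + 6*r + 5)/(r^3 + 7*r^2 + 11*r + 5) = 1/(r + 1)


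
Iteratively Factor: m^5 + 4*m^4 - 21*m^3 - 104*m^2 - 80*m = (m)*(m^4 + 4*m^3 - 21*m^2 - 104*m - 80) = m*(m - 5)*(m^3 + 9*m^2 + 24*m + 16) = m*(m - 5)*(m + 1)*(m^2 + 8*m + 16) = m*(m - 5)*(m + 1)*(m + 4)*(m + 4)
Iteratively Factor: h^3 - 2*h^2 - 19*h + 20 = (h - 1)*(h^2 - h - 20) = (h - 5)*(h - 1)*(h + 4)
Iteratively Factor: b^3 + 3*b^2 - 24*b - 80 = (b + 4)*(b^2 - b - 20) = (b - 5)*(b + 4)*(b + 4)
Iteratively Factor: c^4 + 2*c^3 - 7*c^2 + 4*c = (c)*(c^3 + 2*c^2 - 7*c + 4) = c*(c - 1)*(c^2 + 3*c - 4) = c*(c - 1)*(c + 4)*(c - 1)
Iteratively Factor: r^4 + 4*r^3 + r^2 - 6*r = (r - 1)*(r^3 + 5*r^2 + 6*r) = (r - 1)*(r + 3)*(r^2 + 2*r) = (r - 1)*(r + 2)*(r + 3)*(r)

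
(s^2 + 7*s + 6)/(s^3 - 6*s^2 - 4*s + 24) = (s^2 + 7*s + 6)/(s^3 - 6*s^2 - 4*s + 24)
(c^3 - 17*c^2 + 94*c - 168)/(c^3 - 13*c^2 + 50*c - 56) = (c - 6)/(c - 2)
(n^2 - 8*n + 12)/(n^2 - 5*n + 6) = (n - 6)/(n - 3)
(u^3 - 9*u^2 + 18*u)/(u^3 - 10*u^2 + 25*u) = (u^2 - 9*u + 18)/(u^2 - 10*u + 25)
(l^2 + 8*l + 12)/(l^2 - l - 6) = (l + 6)/(l - 3)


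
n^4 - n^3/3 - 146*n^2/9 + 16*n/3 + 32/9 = (n - 4)*(n - 2/3)*(n + 1/3)*(n + 4)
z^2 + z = z*(z + 1)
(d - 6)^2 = d^2 - 12*d + 36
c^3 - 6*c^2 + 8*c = c*(c - 4)*(c - 2)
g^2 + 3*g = g*(g + 3)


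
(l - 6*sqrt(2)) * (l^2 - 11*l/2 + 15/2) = l^3 - 6*sqrt(2)*l^2 - 11*l^2/2 + 15*l/2 + 33*sqrt(2)*l - 45*sqrt(2)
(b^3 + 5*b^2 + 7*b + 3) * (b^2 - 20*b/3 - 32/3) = b^5 - 5*b^4/3 - 37*b^3 - 97*b^2 - 284*b/3 - 32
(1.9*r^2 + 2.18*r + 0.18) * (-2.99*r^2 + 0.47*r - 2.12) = -5.681*r^4 - 5.6252*r^3 - 3.5416*r^2 - 4.537*r - 0.3816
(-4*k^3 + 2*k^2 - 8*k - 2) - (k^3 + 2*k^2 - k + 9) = -5*k^3 - 7*k - 11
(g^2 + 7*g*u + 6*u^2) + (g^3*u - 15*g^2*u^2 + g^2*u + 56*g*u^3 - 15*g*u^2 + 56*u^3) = g^3*u - 15*g^2*u^2 + g^2*u + g^2 + 56*g*u^3 - 15*g*u^2 + 7*g*u + 56*u^3 + 6*u^2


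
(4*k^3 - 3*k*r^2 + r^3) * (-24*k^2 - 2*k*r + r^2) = -96*k^5 - 8*k^4*r + 76*k^3*r^2 - 18*k^2*r^3 - 5*k*r^4 + r^5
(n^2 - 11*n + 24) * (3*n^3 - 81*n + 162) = 3*n^5 - 33*n^4 - 9*n^3 + 1053*n^2 - 3726*n + 3888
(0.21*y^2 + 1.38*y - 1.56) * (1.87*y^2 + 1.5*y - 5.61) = 0.3927*y^4 + 2.8956*y^3 - 2.0253*y^2 - 10.0818*y + 8.7516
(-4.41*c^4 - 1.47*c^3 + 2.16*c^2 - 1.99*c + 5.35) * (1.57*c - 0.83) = -6.9237*c^5 + 1.3524*c^4 + 4.6113*c^3 - 4.9171*c^2 + 10.0512*c - 4.4405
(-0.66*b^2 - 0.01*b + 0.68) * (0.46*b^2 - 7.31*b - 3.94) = -0.3036*b^4 + 4.82*b^3 + 2.9863*b^2 - 4.9314*b - 2.6792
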